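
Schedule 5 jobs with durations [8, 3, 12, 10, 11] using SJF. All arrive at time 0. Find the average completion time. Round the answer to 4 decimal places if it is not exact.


SJF order (ascending): [3, 8, 10, 11, 12]
Completion times:
  Job 1: burst=3, C=3
  Job 2: burst=8, C=11
  Job 3: burst=10, C=21
  Job 4: burst=11, C=32
  Job 5: burst=12, C=44
Average completion = 111/5 = 22.2

22.2


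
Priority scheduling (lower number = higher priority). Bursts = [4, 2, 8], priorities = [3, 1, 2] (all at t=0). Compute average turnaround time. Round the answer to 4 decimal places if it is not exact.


Sort by priority (ascending = highest first):
Order: [(1, 2), (2, 8), (3, 4)]
Completion times:
  Priority 1, burst=2, C=2
  Priority 2, burst=8, C=10
  Priority 3, burst=4, C=14
Average turnaround = 26/3 = 8.6667

8.6667


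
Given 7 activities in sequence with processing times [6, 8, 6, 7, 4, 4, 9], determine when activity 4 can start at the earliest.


Activity 4 starts after activities 1 through 3 complete.
Predecessor durations: [6, 8, 6]
ES = 6 + 8 + 6 = 20

20


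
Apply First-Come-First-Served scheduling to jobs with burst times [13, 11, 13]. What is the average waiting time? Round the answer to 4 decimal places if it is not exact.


FCFS order (as given): [13, 11, 13]
Waiting times:
  Job 1: wait = 0
  Job 2: wait = 13
  Job 3: wait = 24
Sum of waiting times = 37
Average waiting time = 37/3 = 12.3333

12.3333


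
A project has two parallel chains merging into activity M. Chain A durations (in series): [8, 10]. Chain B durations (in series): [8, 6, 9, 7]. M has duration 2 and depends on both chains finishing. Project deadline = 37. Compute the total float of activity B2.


Forward pass: ES(B2) = sum of predecessors on chain B = 8
EF = ES + duration = 8 + 6 = 14
Backward pass: LF(M) = deadline = 37; LS(M) = 37 - 2 = 35
LF(B2) = LS(M) - sum(successors on chain B) = 35 - 16 = 19
LS = LF - duration = 19 - 6 = 13
Total float = LS - ES = 13 - 8 = 5

5


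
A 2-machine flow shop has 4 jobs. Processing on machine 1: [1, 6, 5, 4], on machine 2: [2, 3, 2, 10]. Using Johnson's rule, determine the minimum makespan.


Apply Johnson's rule:
  Group 1 (a <= b): [(1, 1, 2), (4, 4, 10)]
  Group 2 (a > b): [(2, 6, 3), (3, 5, 2)]
Optimal job order: [1, 4, 2, 3]
Schedule:
  Job 1: M1 done at 1, M2 done at 3
  Job 4: M1 done at 5, M2 done at 15
  Job 2: M1 done at 11, M2 done at 18
  Job 3: M1 done at 16, M2 done at 20
Makespan = 20

20


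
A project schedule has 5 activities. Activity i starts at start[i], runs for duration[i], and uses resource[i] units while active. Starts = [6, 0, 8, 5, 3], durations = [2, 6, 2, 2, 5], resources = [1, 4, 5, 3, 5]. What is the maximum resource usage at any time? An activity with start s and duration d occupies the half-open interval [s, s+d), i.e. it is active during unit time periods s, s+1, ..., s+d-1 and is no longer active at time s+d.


Each activity i is active on [start_i, start_i + duration_i).
Compute total resource usage per time slot:
  t=0: active resources = [4], total = 4
  t=1: active resources = [4], total = 4
  t=2: active resources = [4], total = 4
  t=3: active resources = [4, 5], total = 9
  t=4: active resources = [4, 5], total = 9
  t=5: active resources = [4, 3, 5], total = 12
  t=6: active resources = [1, 3, 5], total = 9
  t=7: active resources = [1, 5], total = 6
  t=8: active resources = [5], total = 5
  t=9: active resources = [5], total = 5
Peak resource demand = 12

12


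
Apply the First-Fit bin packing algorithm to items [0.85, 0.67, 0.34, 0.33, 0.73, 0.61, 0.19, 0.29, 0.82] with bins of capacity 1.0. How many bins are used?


Place items sequentially using First-Fit:
  Item 0.85 -> new Bin 1
  Item 0.67 -> new Bin 2
  Item 0.34 -> new Bin 3
  Item 0.33 -> Bin 2 (now 1.0)
  Item 0.73 -> new Bin 4
  Item 0.61 -> Bin 3 (now 0.95)
  Item 0.19 -> Bin 4 (now 0.92)
  Item 0.29 -> new Bin 5
  Item 0.82 -> new Bin 6
Total bins used = 6

6


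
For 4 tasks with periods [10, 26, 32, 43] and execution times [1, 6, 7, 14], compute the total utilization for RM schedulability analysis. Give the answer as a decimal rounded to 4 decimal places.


Compute individual utilizations (exact fractions):
  Task 1: C/T = 1/10 (approx. 0.1)
  Task 2: C/T = 6/26 = 3/13 (approx. 0.2308)
  Task 3: C/T = 7/32 (approx. 0.2188)
  Task 4: C/T = 14/43 (approx. 0.3256)
Total utilization U = 1/10 + 3/13 + 7/32 + 14/43 = 78269/89440
Rounded to 4 decimal places: U = 0.8751
RM (Liu & Layland) bound for 4 tasks = 0.756828; compare with U = 78269/89440 (approx. 0.875101)
bound < U <= 1, so the RM sufficient condition is not met (inconclusive; an exact test such as response-time analysis is needed).

0.8751


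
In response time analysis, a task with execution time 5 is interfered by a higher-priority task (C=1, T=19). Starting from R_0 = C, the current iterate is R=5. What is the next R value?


R_next = C + ceil(R_prev / T_hp) * C_hp
ceil(5 / 19) = ceil(0.2632) = 1
Interference = 1 * 1 = 1
R_next = 5 + 1 = 6

6


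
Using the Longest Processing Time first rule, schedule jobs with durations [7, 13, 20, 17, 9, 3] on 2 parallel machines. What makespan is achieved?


Sort jobs in decreasing order (LPT): [20, 17, 13, 9, 7, 3]
Assign each job to the least loaded machine:
  Machine 1: jobs [20, 9, 7], load = 36
  Machine 2: jobs [17, 13, 3], load = 33
Makespan = max load = 36

36


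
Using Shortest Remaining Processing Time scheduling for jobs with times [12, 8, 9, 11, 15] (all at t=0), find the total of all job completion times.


Since all jobs arrive at t=0, SRPT equals SPT ordering.
SPT order: [8, 9, 11, 12, 15]
Completion times:
  Job 1: p=8, C=8
  Job 2: p=9, C=17
  Job 3: p=11, C=28
  Job 4: p=12, C=40
  Job 5: p=15, C=55
Total completion time = 8 + 17 + 28 + 40 + 55 = 148

148


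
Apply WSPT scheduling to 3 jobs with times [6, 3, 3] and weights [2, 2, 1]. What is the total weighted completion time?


Compute p/w ratios and sort ascending (WSPT): [(3, 2), (6, 2), (3, 1)]
Compute weighted completion times:
  Job (p=3,w=2): C=3, w*C=2*3=6
  Job (p=6,w=2): C=9, w*C=2*9=18
  Job (p=3,w=1): C=12, w*C=1*12=12
Total weighted completion time = 36

36


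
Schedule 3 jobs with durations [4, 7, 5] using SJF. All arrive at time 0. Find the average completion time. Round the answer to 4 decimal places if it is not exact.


SJF order (ascending): [4, 5, 7]
Completion times:
  Job 1: burst=4, C=4
  Job 2: burst=5, C=9
  Job 3: burst=7, C=16
Average completion = 29/3 = 9.6667

9.6667


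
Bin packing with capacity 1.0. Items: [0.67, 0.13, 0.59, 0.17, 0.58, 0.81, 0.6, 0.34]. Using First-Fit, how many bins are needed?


Place items sequentially using First-Fit:
  Item 0.67 -> new Bin 1
  Item 0.13 -> Bin 1 (now 0.8)
  Item 0.59 -> new Bin 2
  Item 0.17 -> Bin 1 (now 0.97)
  Item 0.58 -> new Bin 3
  Item 0.81 -> new Bin 4
  Item 0.6 -> new Bin 5
  Item 0.34 -> Bin 2 (now 0.93)
Total bins used = 5

5


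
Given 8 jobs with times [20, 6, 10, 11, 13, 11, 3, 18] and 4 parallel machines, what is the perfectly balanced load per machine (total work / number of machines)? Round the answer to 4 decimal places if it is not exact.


Total processing time = 20 + 6 + 10 + 11 + 13 + 11 + 3 + 18 = 92
Number of machines = 4
Ideal balanced load = 92 / 4 = 23.0

23.0


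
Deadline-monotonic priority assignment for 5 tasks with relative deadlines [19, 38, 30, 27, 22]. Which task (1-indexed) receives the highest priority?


Sort tasks by relative deadline (ascending):
  Task 1: deadline = 19
  Task 5: deadline = 22
  Task 4: deadline = 27
  Task 3: deadline = 30
  Task 2: deadline = 38
Priority order (highest first): [1, 5, 4, 3, 2]
Highest priority task = 1

1


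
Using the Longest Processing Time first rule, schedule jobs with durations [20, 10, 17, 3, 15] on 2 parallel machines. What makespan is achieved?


Sort jobs in decreasing order (LPT): [20, 17, 15, 10, 3]
Assign each job to the least loaded machine:
  Machine 1: jobs [20, 10, 3], load = 33
  Machine 2: jobs [17, 15], load = 32
Makespan = max load = 33

33


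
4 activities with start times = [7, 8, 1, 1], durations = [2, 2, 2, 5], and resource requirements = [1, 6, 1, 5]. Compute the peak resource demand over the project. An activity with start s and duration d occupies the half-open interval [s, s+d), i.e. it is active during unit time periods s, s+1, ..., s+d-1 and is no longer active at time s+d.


Each activity i is active on [start_i, start_i + duration_i).
Compute total resource usage per time slot:
  t=0: active resources = [], total = 0
  t=1: active resources = [1, 5], total = 6
  t=2: active resources = [1, 5], total = 6
  t=3: active resources = [5], total = 5
  t=4: active resources = [5], total = 5
  t=5: active resources = [5], total = 5
  t=6: active resources = [], total = 0
  t=7: active resources = [1], total = 1
  t=8: active resources = [1, 6], total = 7
  t=9: active resources = [6], total = 6
Peak resource demand = 7

7


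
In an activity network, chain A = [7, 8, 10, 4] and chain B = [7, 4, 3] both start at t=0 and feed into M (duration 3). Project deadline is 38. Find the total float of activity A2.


Forward pass: ES(A2) = sum of predecessors on chain A = 7
EF = ES + duration = 7 + 8 = 15
Backward pass: LF(M) = deadline = 38; LS(M) = 38 - 3 = 35
LF(A2) = LS(M) - sum(successors on chain A) = 35 - 14 = 21
LS = LF - duration = 21 - 8 = 13
Total float = LS - ES = 13 - 7 = 6

6


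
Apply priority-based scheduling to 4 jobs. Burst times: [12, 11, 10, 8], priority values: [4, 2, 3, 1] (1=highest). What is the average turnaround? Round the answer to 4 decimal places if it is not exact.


Sort by priority (ascending = highest first):
Order: [(1, 8), (2, 11), (3, 10), (4, 12)]
Completion times:
  Priority 1, burst=8, C=8
  Priority 2, burst=11, C=19
  Priority 3, burst=10, C=29
  Priority 4, burst=12, C=41
Average turnaround = 97/4 = 24.25

24.25


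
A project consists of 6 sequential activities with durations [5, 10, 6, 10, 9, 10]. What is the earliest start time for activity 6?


Activity 6 starts after activities 1 through 5 complete.
Predecessor durations: [5, 10, 6, 10, 9]
ES = 5 + 10 + 6 + 10 + 9 = 40

40


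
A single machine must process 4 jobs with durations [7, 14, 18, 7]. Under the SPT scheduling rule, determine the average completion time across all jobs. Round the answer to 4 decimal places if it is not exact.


Sort jobs by processing time (SPT order): [7, 7, 14, 18]
Compute completion times sequentially:
  Job 1: processing = 7, completes at 7
  Job 2: processing = 7, completes at 14
  Job 3: processing = 14, completes at 28
  Job 4: processing = 18, completes at 46
Sum of completion times = 95
Average completion time = 95/4 = 23.75

23.75


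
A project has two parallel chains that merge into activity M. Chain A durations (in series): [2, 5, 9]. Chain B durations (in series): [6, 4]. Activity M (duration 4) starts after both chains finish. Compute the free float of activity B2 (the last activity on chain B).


ES(B2) = sum of predecessors on chain B = 6
EF(B2) = ES + duration = 6 + 4 = 10
Successor of B2 is M. ES(M) = max(sum(A), sum(B)) = max(16, 10) = 16
Free float = ES(successor) - EF(current) = 16 - 10 = 6

6


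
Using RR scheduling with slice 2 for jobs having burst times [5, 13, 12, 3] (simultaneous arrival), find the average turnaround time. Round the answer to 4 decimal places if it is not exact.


Time quantum = 2
Execution trace:
  J1 runs 2 units, time = 2
  J2 runs 2 units, time = 4
  J3 runs 2 units, time = 6
  J4 runs 2 units, time = 8
  J1 runs 2 units, time = 10
  J2 runs 2 units, time = 12
  J3 runs 2 units, time = 14
  J4 runs 1 units, time = 15
  J1 runs 1 units, time = 16
  J2 runs 2 units, time = 18
  J3 runs 2 units, time = 20
  J2 runs 2 units, time = 22
  J3 runs 2 units, time = 24
  J2 runs 2 units, time = 26
  J3 runs 2 units, time = 28
  J2 runs 2 units, time = 30
  J3 runs 2 units, time = 32
  J2 runs 1 units, time = 33
Finish times: [16, 33, 32, 15]
Average turnaround = 96/4 = 24.0

24.0


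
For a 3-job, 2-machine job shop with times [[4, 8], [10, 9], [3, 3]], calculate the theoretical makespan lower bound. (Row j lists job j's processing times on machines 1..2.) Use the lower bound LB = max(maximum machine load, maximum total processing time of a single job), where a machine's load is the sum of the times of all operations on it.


Machine loads:
  Machine 1: 4 + 10 + 3 = 17
  Machine 2: 8 + 9 + 3 = 20
Max machine load = 20
Job totals:
  Job 1: 12
  Job 2: 19
  Job 3: 6
Max job total = 19
Lower bound = max(20, 19) = 20

20


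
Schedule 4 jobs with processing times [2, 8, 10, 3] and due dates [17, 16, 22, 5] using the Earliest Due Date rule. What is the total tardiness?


Sort by due date (EDD order): [(3, 5), (8, 16), (2, 17), (10, 22)]
Compute completion times and tardiness:
  Job 1: p=3, d=5, C=3, tardiness=max(0,3-5)=0
  Job 2: p=8, d=16, C=11, tardiness=max(0,11-16)=0
  Job 3: p=2, d=17, C=13, tardiness=max(0,13-17)=0
  Job 4: p=10, d=22, C=23, tardiness=max(0,23-22)=1
Total tardiness = 1

1


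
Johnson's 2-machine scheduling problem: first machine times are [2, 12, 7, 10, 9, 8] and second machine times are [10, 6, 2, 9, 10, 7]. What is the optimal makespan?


Apply Johnson's rule:
  Group 1 (a <= b): [(1, 2, 10), (5, 9, 10)]
  Group 2 (a > b): [(4, 10, 9), (6, 8, 7), (2, 12, 6), (3, 7, 2)]
Optimal job order: [1, 5, 4, 6, 2, 3]
Schedule:
  Job 1: M1 done at 2, M2 done at 12
  Job 5: M1 done at 11, M2 done at 22
  Job 4: M1 done at 21, M2 done at 31
  Job 6: M1 done at 29, M2 done at 38
  Job 2: M1 done at 41, M2 done at 47
  Job 3: M1 done at 48, M2 done at 50
Makespan = 50

50


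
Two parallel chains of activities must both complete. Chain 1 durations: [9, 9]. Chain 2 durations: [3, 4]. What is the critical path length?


Path A total = 9 + 9 = 18
Path B total = 3 + 4 = 7
Critical path = longest path = max(18, 7) = 18

18


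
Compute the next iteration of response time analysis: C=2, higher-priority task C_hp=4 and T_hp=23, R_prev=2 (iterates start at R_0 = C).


R_next = C + ceil(R_prev / T_hp) * C_hp
ceil(2 / 23) = ceil(0.087) = 1
Interference = 1 * 4 = 4
R_next = 2 + 4 = 6

6


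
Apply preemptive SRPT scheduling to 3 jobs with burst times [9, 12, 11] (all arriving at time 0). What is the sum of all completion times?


Since all jobs arrive at t=0, SRPT equals SPT ordering.
SPT order: [9, 11, 12]
Completion times:
  Job 1: p=9, C=9
  Job 2: p=11, C=20
  Job 3: p=12, C=32
Total completion time = 9 + 20 + 32 = 61

61


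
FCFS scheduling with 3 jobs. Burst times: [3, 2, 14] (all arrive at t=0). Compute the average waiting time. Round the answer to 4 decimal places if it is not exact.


FCFS order (as given): [3, 2, 14]
Waiting times:
  Job 1: wait = 0
  Job 2: wait = 3
  Job 3: wait = 5
Sum of waiting times = 8
Average waiting time = 8/3 = 2.6667

2.6667


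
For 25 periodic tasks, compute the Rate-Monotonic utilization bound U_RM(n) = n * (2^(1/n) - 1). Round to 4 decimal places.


Compute 2^(1/25) = 1.0281138267
Subtract 1: 1.0281138267 - 1 = 0.0281138267
Multiply by n: 25 * 0.0281138267 = 0.7028456675
Round to 4 dp: 0.7028

0.7028


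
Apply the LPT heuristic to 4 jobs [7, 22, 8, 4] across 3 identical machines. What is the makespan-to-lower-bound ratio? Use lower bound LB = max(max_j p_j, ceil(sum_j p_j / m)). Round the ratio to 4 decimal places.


LPT order: [22, 8, 7, 4]
Machine loads after assignment: [22, 8, 11]
LPT makespan = 22
Lower bound = max(max_job, ceil(total/3)) = max(22, 14) = 22
Ratio = 22 / 22 = 1.0

1.0


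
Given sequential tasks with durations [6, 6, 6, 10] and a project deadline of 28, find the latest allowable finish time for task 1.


LF(activity 1) = deadline - sum of successor durations
Successors: activities 2 through 4 with durations [6, 6, 10]
Sum of successor durations = 22
LF = 28 - 22 = 6

6


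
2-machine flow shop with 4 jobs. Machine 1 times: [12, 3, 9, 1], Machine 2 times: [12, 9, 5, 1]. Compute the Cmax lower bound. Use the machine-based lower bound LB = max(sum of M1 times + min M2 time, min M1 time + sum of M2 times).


LB1 = sum(M1 times) + min(M2 times) = 25 + 1 = 26
LB2 = min(M1 times) + sum(M2 times) = 1 + 27 = 28
Lower bound = max(LB1, LB2) = max(26, 28) = 28

28


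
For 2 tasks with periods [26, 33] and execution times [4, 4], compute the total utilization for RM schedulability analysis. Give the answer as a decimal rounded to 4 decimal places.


Compute individual utilizations (exact fractions):
  Task 1: C/T = 4/26 = 2/13 (approx. 0.1538)
  Task 2: C/T = 4/33 (approx. 0.1212)
Total utilization U = 2/13 + 4/33 = 118/429
Rounded to 4 decimal places: U = 0.2751
RM (Liu & Layland) bound for 2 tasks = 0.828427; compare with U = 118/429 (approx. 0.275058)
U <= bound, so schedulable by RM sufficient condition.

0.2751


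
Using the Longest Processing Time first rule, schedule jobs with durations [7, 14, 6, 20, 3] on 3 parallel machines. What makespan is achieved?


Sort jobs in decreasing order (LPT): [20, 14, 7, 6, 3]
Assign each job to the least loaded machine:
  Machine 1: jobs [20], load = 20
  Machine 2: jobs [14], load = 14
  Machine 3: jobs [7, 6, 3], load = 16
Makespan = max load = 20

20


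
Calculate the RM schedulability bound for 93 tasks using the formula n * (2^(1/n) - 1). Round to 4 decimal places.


Compute 2^(1/93) = 1.0074810397
Subtract 1: 1.0074810397 - 1 = 0.0074810397
Multiply by n: 93 * 0.0074810397 = 0.6957366921
Round to 4 dp: 0.6957

0.6957


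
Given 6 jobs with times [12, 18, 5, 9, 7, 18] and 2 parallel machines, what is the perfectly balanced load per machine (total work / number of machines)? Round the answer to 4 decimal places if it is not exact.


Total processing time = 12 + 18 + 5 + 9 + 7 + 18 = 69
Number of machines = 2
Ideal balanced load = 69 / 2 = 34.5

34.5


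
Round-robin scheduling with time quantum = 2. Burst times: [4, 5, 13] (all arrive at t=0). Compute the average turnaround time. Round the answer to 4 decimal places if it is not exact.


Time quantum = 2
Execution trace:
  J1 runs 2 units, time = 2
  J2 runs 2 units, time = 4
  J3 runs 2 units, time = 6
  J1 runs 2 units, time = 8
  J2 runs 2 units, time = 10
  J3 runs 2 units, time = 12
  J2 runs 1 units, time = 13
  J3 runs 2 units, time = 15
  J3 runs 2 units, time = 17
  J3 runs 2 units, time = 19
  J3 runs 2 units, time = 21
  J3 runs 1 units, time = 22
Finish times: [8, 13, 22]
Average turnaround = 43/3 = 14.3333

14.3333


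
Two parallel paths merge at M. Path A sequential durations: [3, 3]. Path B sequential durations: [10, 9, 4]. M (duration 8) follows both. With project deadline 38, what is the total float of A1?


Forward pass: ES(A1) = sum of predecessors on chain A = 0
EF = ES + duration = 0 + 3 = 3
Backward pass: LF(M) = deadline = 38; LS(M) = 38 - 8 = 30
LF(A1) = LS(M) - sum(successors on chain A) = 30 - 3 = 27
LS = LF - duration = 27 - 3 = 24
Total float = LS - ES = 24 - 0 = 24

24


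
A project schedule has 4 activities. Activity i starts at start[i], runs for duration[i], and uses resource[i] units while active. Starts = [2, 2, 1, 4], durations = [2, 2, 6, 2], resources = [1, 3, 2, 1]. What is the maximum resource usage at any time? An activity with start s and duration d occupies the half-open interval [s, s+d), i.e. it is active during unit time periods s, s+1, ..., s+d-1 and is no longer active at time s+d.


Each activity i is active on [start_i, start_i + duration_i).
Compute total resource usage per time slot:
  t=0: active resources = [], total = 0
  t=1: active resources = [2], total = 2
  t=2: active resources = [1, 3, 2], total = 6
  t=3: active resources = [1, 3, 2], total = 6
  t=4: active resources = [2, 1], total = 3
  t=5: active resources = [2, 1], total = 3
  t=6: active resources = [2], total = 2
Peak resource demand = 6

6


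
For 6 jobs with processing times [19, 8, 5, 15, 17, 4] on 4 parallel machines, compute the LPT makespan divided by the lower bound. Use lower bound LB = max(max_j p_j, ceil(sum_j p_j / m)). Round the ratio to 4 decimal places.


LPT order: [19, 17, 15, 8, 5, 4]
Machine loads after assignment: [19, 17, 15, 17]
LPT makespan = 19
Lower bound = max(max_job, ceil(total/4)) = max(19, 17) = 19
Ratio = 19 / 19 = 1.0

1.0


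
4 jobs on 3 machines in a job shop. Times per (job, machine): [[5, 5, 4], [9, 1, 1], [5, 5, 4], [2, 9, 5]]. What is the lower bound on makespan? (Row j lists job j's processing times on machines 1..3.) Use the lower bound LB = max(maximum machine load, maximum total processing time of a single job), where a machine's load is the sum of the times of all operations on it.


Machine loads:
  Machine 1: 5 + 9 + 5 + 2 = 21
  Machine 2: 5 + 1 + 5 + 9 = 20
  Machine 3: 4 + 1 + 4 + 5 = 14
Max machine load = 21
Job totals:
  Job 1: 14
  Job 2: 11
  Job 3: 14
  Job 4: 16
Max job total = 16
Lower bound = max(21, 16) = 21

21


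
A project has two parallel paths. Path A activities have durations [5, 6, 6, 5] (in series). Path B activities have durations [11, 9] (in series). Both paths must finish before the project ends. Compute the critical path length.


Path A total = 5 + 6 + 6 + 5 = 22
Path B total = 11 + 9 = 20
Critical path = longest path = max(22, 20) = 22

22


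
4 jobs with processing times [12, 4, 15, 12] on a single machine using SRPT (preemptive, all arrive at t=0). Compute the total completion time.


Since all jobs arrive at t=0, SRPT equals SPT ordering.
SPT order: [4, 12, 12, 15]
Completion times:
  Job 1: p=4, C=4
  Job 2: p=12, C=16
  Job 3: p=12, C=28
  Job 4: p=15, C=43
Total completion time = 4 + 16 + 28 + 43 = 91

91


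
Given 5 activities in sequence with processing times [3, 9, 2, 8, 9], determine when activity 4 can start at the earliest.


Activity 4 starts after activities 1 through 3 complete.
Predecessor durations: [3, 9, 2]
ES = 3 + 9 + 2 = 14

14


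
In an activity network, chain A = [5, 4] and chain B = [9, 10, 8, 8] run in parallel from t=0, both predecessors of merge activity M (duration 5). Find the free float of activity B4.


ES(B4) = sum of predecessors on chain B = 27
EF(B4) = ES + duration = 27 + 8 = 35
Successor of B4 is M. ES(M) = max(sum(A), sum(B)) = max(9, 35) = 35
Free float = ES(successor) - EF(current) = 35 - 35 = 0

0


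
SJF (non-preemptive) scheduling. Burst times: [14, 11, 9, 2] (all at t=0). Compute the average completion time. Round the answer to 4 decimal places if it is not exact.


SJF order (ascending): [2, 9, 11, 14]
Completion times:
  Job 1: burst=2, C=2
  Job 2: burst=9, C=11
  Job 3: burst=11, C=22
  Job 4: burst=14, C=36
Average completion = 71/4 = 17.75

17.75


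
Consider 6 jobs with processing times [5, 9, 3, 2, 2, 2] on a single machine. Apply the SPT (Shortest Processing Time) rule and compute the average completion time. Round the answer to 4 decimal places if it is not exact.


Sort jobs by processing time (SPT order): [2, 2, 2, 3, 5, 9]
Compute completion times sequentially:
  Job 1: processing = 2, completes at 2
  Job 2: processing = 2, completes at 4
  Job 3: processing = 2, completes at 6
  Job 4: processing = 3, completes at 9
  Job 5: processing = 5, completes at 14
  Job 6: processing = 9, completes at 23
Sum of completion times = 58
Average completion time = 58/6 = 9.6667

9.6667


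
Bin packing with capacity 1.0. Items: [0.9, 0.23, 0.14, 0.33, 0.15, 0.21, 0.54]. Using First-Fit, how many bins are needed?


Place items sequentially using First-Fit:
  Item 0.9 -> new Bin 1
  Item 0.23 -> new Bin 2
  Item 0.14 -> Bin 2 (now 0.37)
  Item 0.33 -> Bin 2 (now 0.7)
  Item 0.15 -> Bin 2 (now 0.85)
  Item 0.21 -> new Bin 3
  Item 0.54 -> Bin 3 (now 0.75)
Total bins used = 3

3


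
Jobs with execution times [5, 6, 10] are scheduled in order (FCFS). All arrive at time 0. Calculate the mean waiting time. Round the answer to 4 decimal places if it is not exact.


FCFS order (as given): [5, 6, 10]
Waiting times:
  Job 1: wait = 0
  Job 2: wait = 5
  Job 3: wait = 11
Sum of waiting times = 16
Average waiting time = 16/3 = 5.3333

5.3333


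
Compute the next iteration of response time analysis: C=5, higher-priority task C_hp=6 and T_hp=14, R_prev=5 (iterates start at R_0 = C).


R_next = C + ceil(R_prev / T_hp) * C_hp
ceil(5 / 14) = ceil(0.3571) = 1
Interference = 1 * 6 = 6
R_next = 5 + 6 = 11

11


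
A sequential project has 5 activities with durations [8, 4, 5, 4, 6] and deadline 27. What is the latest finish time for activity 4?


LF(activity 4) = deadline - sum of successor durations
Successors: activities 5 through 5 with durations [6]
Sum of successor durations = 6
LF = 27 - 6 = 21

21


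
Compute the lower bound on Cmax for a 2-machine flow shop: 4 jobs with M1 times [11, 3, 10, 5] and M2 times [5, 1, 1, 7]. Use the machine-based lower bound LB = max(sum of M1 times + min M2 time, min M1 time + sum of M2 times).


LB1 = sum(M1 times) + min(M2 times) = 29 + 1 = 30
LB2 = min(M1 times) + sum(M2 times) = 3 + 14 = 17
Lower bound = max(LB1, LB2) = max(30, 17) = 30

30


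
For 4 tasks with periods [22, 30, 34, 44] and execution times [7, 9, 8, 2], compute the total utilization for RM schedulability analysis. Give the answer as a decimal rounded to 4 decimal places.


Compute individual utilizations (exact fractions):
  Task 1: C/T = 7/22 (approx. 0.3182)
  Task 2: C/T = 9/30 = 3/10 (approx. 0.3)
  Task 3: C/T = 8/34 = 4/17 (approx. 0.2353)
  Task 4: C/T = 2/44 = 1/22 (approx. 0.0455)
Total utilization U = 7/22 + 3/10 + 4/17 + 1/22 = 1681/1870
Rounded to 4 decimal places: U = 0.8989
RM (Liu & Layland) bound for 4 tasks = 0.756828; compare with U = 1681/1870 (approx. 0.898930)
bound < U <= 1, so the RM sufficient condition is not met (inconclusive; an exact test such as response-time analysis is needed).

0.8989


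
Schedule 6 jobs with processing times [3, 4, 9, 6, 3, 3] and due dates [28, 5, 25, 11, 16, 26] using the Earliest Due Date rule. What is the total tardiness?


Sort by due date (EDD order): [(4, 5), (6, 11), (3, 16), (9, 25), (3, 26), (3, 28)]
Compute completion times and tardiness:
  Job 1: p=4, d=5, C=4, tardiness=max(0,4-5)=0
  Job 2: p=6, d=11, C=10, tardiness=max(0,10-11)=0
  Job 3: p=3, d=16, C=13, tardiness=max(0,13-16)=0
  Job 4: p=9, d=25, C=22, tardiness=max(0,22-25)=0
  Job 5: p=3, d=26, C=25, tardiness=max(0,25-26)=0
  Job 6: p=3, d=28, C=28, tardiness=max(0,28-28)=0
Total tardiness = 0

0


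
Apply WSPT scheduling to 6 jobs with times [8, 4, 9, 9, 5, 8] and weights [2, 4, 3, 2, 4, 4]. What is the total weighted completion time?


Compute p/w ratios and sort ascending (WSPT): [(4, 4), (5, 4), (8, 4), (9, 3), (8, 2), (9, 2)]
Compute weighted completion times:
  Job (p=4,w=4): C=4, w*C=4*4=16
  Job (p=5,w=4): C=9, w*C=4*9=36
  Job (p=8,w=4): C=17, w*C=4*17=68
  Job (p=9,w=3): C=26, w*C=3*26=78
  Job (p=8,w=2): C=34, w*C=2*34=68
  Job (p=9,w=2): C=43, w*C=2*43=86
Total weighted completion time = 352

352


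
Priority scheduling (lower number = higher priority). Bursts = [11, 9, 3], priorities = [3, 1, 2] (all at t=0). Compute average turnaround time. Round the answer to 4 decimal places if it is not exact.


Sort by priority (ascending = highest first):
Order: [(1, 9), (2, 3), (3, 11)]
Completion times:
  Priority 1, burst=9, C=9
  Priority 2, burst=3, C=12
  Priority 3, burst=11, C=23
Average turnaround = 44/3 = 14.6667

14.6667


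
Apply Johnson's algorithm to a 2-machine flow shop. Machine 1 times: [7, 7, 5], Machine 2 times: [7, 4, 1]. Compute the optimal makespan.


Apply Johnson's rule:
  Group 1 (a <= b): [(1, 7, 7)]
  Group 2 (a > b): [(2, 7, 4), (3, 5, 1)]
Optimal job order: [1, 2, 3]
Schedule:
  Job 1: M1 done at 7, M2 done at 14
  Job 2: M1 done at 14, M2 done at 18
  Job 3: M1 done at 19, M2 done at 20
Makespan = 20

20


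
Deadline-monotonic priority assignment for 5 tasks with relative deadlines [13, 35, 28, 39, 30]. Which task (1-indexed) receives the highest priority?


Sort tasks by relative deadline (ascending):
  Task 1: deadline = 13
  Task 3: deadline = 28
  Task 5: deadline = 30
  Task 2: deadline = 35
  Task 4: deadline = 39
Priority order (highest first): [1, 3, 5, 2, 4]
Highest priority task = 1

1


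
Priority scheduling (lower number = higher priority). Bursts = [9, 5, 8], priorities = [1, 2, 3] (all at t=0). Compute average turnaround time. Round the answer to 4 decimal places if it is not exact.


Sort by priority (ascending = highest first):
Order: [(1, 9), (2, 5), (3, 8)]
Completion times:
  Priority 1, burst=9, C=9
  Priority 2, burst=5, C=14
  Priority 3, burst=8, C=22
Average turnaround = 45/3 = 15.0

15.0


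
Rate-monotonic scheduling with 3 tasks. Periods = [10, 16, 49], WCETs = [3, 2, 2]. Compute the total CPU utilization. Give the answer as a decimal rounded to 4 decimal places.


Compute individual utilizations (exact fractions):
  Task 1: C/T = 3/10 (approx. 0.3)
  Task 2: C/T = 2/16 = 1/8 (approx. 0.125)
  Task 3: C/T = 2/49 (approx. 0.0408)
Total utilization U = 3/10 + 1/8 + 2/49 = 913/1960
Rounded to 4 decimal places: U = 0.4658
RM (Liu & Layland) bound for 3 tasks = 0.779763; compare with U = 913/1960 (approx. 0.465816)
U <= bound, so schedulable by RM sufficient condition.

0.4658


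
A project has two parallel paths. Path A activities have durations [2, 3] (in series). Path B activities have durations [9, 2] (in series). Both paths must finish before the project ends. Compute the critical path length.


Path A total = 2 + 3 = 5
Path B total = 9 + 2 = 11
Critical path = longest path = max(5, 11) = 11

11


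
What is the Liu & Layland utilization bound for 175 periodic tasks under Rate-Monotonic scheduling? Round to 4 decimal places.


Compute 2^(1/175) = 1.0039686955
Subtract 1: 1.0039686955 - 1 = 0.0039686955
Multiply by n: 175 * 0.0039686955 = 0.6945217125
Round to 4 dp: 0.6945

0.6945


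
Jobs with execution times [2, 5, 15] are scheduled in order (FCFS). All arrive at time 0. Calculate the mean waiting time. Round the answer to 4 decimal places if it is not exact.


FCFS order (as given): [2, 5, 15]
Waiting times:
  Job 1: wait = 0
  Job 2: wait = 2
  Job 3: wait = 7
Sum of waiting times = 9
Average waiting time = 9/3 = 3.0

3.0


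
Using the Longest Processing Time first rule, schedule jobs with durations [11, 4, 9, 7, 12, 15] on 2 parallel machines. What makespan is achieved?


Sort jobs in decreasing order (LPT): [15, 12, 11, 9, 7, 4]
Assign each job to the least loaded machine:
  Machine 1: jobs [15, 9, 4], load = 28
  Machine 2: jobs [12, 11, 7], load = 30
Makespan = max load = 30

30


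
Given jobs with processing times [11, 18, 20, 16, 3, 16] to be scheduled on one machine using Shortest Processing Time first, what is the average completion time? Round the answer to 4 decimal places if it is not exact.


Sort jobs by processing time (SPT order): [3, 11, 16, 16, 18, 20]
Compute completion times sequentially:
  Job 1: processing = 3, completes at 3
  Job 2: processing = 11, completes at 14
  Job 3: processing = 16, completes at 30
  Job 4: processing = 16, completes at 46
  Job 5: processing = 18, completes at 64
  Job 6: processing = 20, completes at 84
Sum of completion times = 241
Average completion time = 241/6 = 40.1667

40.1667


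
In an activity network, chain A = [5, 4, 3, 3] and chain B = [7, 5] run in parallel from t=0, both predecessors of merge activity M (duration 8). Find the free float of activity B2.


ES(B2) = sum of predecessors on chain B = 7
EF(B2) = ES + duration = 7 + 5 = 12
Successor of B2 is M. ES(M) = max(sum(A), sum(B)) = max(15, 12) = 15
Free float = ES(successor) - EF(current) = 15 - 12 = 3

3


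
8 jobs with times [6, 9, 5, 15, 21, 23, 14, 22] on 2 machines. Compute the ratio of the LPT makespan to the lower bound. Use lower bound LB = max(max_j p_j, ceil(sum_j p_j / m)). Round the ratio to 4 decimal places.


LPT order: [23, 22, 21, 15, 14, 9, 6, 5]
Machine loads after assignment: [58, 57]
LPT makespan = 58
Lower bound = max(max_job, ceil(total/2)) = max(23, 58) = 58
Ratio = 58 / 58 = 1.0

1.0


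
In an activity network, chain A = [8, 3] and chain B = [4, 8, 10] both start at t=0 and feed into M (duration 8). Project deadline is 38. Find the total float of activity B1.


Forward pass: ES(B1) = sum of predecessors on chain B = 0
EF = ES + duration = 0 + 4 = 4
Backward pass: LF(M) = deadline = 38; LS(M) = 38 - 8 = 30
LF(B1) = LS(M) - sum(successors on chain B) = 30 - 18 = 12
LS = LF - duration = 12 - 4 = 8
Total float = LS - ES = 8 - 0 = 8

8


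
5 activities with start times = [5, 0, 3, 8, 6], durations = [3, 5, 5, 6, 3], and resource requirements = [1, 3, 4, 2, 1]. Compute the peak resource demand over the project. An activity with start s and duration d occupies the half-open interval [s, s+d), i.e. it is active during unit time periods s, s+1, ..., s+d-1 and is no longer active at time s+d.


Each activity i is active on [start_i, start_i + duration_i).
Compute total resource usage per time slot:
  t=0: active resources = [3], total = 3
  t=1: active resources = [3], total = 3
  t=2: active resources = [3], total = 3
  t=3: active resources = [3, 4], total = 7
  t=4: active resources = [3, 4], total = 7
  t=5: active resources = [1, 4], total = 5
  t=6: active resources = [1, 4, 1], total = 6
  t=7: active resources = [1, 4, 1], total = 6
  t=8: active resources = [2, 1], total = 3
  t=9: active resources = [2], total = 2
  t=10: active resources = [2], total = 2
  t=11: active resources = [2], total = 2
  t=12: active resources = [2], total = 2
  t=13: active resources = [2], total = 2
Peak resource demand = 7

7


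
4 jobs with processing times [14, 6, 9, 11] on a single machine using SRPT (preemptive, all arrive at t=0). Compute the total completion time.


Since all jobs arrive at t=0, SRPT equals SPT ordering.
SPT order: [6, 9, 11, 14]
Completion times:
  Job 1: p=6, C=6
  Job 2: p=9, C=15
  Job 3: p=11, C=26
  Job 4: p=14, C=40
Total completion time = 6 + 15 + 26 + 40 = 87

87


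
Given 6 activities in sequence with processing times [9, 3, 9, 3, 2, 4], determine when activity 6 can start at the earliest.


Activity 6 starts after activities 1 through 5 complete.
Predecessor durations: [9, 3, 9, 3, 2]
ES = 9 + 3 + 9 + 3 + 2 = 26

26


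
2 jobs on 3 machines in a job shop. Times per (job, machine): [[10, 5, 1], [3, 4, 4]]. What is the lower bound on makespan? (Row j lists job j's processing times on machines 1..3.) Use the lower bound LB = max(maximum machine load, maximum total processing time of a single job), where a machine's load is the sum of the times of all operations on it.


Machine loads:
  Machine 1: 10 + 3 = 13
  Machine 2: 5 + 4 = 9
  Machine 3: 1 + 4 = 5
Max machine load = 13
Job totals:
  Job 1: 16
  Job 2: 11
Max job total = 16
Lower bound = max(13, 16) = 16

16


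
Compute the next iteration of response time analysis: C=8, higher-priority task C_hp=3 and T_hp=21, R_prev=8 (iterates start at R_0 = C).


R_next = C + ceil(R_prev / T_hp) * C_hp
ceil(8 / 21) = ceil(0.381) = 1
Interference = 1 * 3 = 3
R_next = 8 + 3 = 11

11


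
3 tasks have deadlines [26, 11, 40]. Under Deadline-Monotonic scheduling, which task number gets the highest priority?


Sort tasks by relative deadline (ascending):
  Task 2: deadline = 11
  Task 1: deadline = 26
  Task 3: deadline = 40
Priority order (highest first): [2, 1, 3]
Highest priority task = 2

2


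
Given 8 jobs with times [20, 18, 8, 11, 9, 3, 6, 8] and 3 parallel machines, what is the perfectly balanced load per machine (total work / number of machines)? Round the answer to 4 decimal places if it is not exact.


Total processing time = 20 + 18 + 8 + 11 + 9 + 3 + 6 + 8 = 83
Number of machines = 3
Ideal balanced load = 83 / 3 = 27.6667

27.6667


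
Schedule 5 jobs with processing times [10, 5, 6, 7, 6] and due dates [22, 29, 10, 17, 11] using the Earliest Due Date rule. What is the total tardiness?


Sort by due date (EDD order): [(6, 10), (6, 11), (7, 17), (10, 22), (5, 29)]
Compute completion times and tardiness:
  Job 1: p=6, d=10, C=6, tardiness=max(0,6-10)=0
  Job 2: p=6, d=11, C=12, tardiness=max(0,12-11)=1
  Job 3: p=7, d=17, C=19, tardiness=max(0,19-17)=2
  Job 4: p=10, d=22, C=29, tardiness=max(0,29-22)=7
  Job 5: p=5, d=29, C=34, tardiness=max(0,34-29)=5
Total tardiness = 15

15


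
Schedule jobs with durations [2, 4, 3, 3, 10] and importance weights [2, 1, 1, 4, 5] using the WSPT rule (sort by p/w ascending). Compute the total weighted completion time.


Compute p/w ratios and sort ascending (WSPT): [(3, 4), (2, 2), (10, 5), (3, 1), (4, 1)]
Compute weighted completion times:
  Job (p=3,w=4): C=3, w*C=4*3=12
  Job (p=2,w=2): C=5, w*C=2*5=10
  Job (p=10,w=5): C=15, w*C=5*15=75
  Job (p=3,w=1): C=18, w*C=1*18=18
  Job (p=4,w=1): C=22, w*C=1*22=22
Total weighted completion time = 137

137


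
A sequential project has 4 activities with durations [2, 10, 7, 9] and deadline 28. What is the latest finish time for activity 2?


LF(activity 2) = deadline - sum of successor durations
Successors: activities 3 through 4 with durations [7, 9]
Sum of successor durations = 16
LF = 28 - 16 = 12

12


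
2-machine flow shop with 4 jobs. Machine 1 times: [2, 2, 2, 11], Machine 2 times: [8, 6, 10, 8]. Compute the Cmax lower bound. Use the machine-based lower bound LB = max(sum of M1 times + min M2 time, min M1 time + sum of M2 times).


LB1 = sum(M1 times) + min(M2 times) = 17 + 6 = 23
LB2 = min(M1 times) + sum(M2 times) = 2 + 32 = 34
Lower bound = max(LB1, LB2) = max(23, 34) = 34

34


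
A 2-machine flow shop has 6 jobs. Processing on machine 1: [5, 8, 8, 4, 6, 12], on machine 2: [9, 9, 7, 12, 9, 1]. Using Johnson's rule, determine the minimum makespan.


Apply Johnson's rule:
  Group 1 (a <= b): [(4, 4, 12), (1, 5, 9), (5, 6, 9), (2, 8, 9)]
  Group 2 (a > b): [(3, 8, 7), (6, 12, 1)]
Optimal job order: [4, 1, 5, 2, 3, 6]
Schedule:
  Job 4: M1 done at 4, M2 done at 16
  Job 1: M1 done at 9, M2 done at 25
  Job 5: M1 done at 15, M2 done at 34
  Job 2: M1 done at 23, M2 done at 43
  Job 3: M1 done at 31, M2 done at 50
  Job 6: M1 done at 43, M2 done at 51
Makespan = 51

51


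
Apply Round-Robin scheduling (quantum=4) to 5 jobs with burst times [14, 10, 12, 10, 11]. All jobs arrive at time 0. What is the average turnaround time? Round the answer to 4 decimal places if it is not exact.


Time quantum = 4
Execution trace:
  J1 runs 4 units, time = 4
  J2 runs 4 units, time = 8
  J3 runs 4 units, time = 12
  J4 runs 4 units, time = 16
  J5 runs 4 units, time = 20
  J1 runs 4 units, time = 24
  J2 runs 4 units, time = 28
  J3 runs 4 units, time = 32
  J4 runs 4 units, time = 36
  J5 runs 4 units, time = 40
  J1 runs 4 units, time = 44
  J2 runs 2 units, time = 46
  J3 runs 4 units, time = 50
  J4 runs 2 units, time = 52
  J5 runs 3 units, time = 55
  J1 runs 2 units, time = 57
Finish times: [57, 46, 50, 52, 55]
Average turnaround = 260/5 = 52.0

52.0


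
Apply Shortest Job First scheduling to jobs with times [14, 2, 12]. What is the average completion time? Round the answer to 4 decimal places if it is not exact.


SJF order (ascending): [2, 12, 14]
Completion times:
  Job 1: burst=2, C=2
  Job 2: burst=12, C=14
  Job 3: burst=14, C=28
Average completion = 44/3 = 14.6667

14.6667


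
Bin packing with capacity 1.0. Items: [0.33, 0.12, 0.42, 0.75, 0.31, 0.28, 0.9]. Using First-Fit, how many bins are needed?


Place items sequentially using First-Fit:
  Item 0.33 -> new Bin 1
  Item 0.12 -> Bin 1 (now 0.45)
  Item 0.42 -> Bin 1 (now 0.87)
  Item 0.75 -> new Bin 2
  Item 0.31 -> new Bin 3
  Item 0.28 -> Bin 3 (now 0.59)
  Item 0.9 -> new Bin 4
Total bins used = 4

4


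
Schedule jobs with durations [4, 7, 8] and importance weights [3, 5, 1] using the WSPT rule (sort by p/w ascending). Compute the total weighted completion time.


Compute p/w ratios and sort ascending (WSPT): [(4, 3), (7, 5), (8, 1)]
Compute weighted completion times:
  Job (p=4,w=3): C=4, w*C=3*4=12
  Job (p=7,w=5): C=11, w*C=5*11=55
  Job (p=8,w=1): C=19, w*C=1*19=19
Total weighted completion time = 86

86
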